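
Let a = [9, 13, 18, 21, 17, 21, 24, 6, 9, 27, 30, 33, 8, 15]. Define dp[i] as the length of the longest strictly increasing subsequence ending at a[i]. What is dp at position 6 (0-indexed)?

5

dp[i] = 1 + max{dp[j] : j<i, a[j]<a[i]} (or 1 if no such j):
i:      0  1  2  3  4  5  6  7  8  9 10 11 12 13
a[i]:   9 13 18 21 17 21 24  6  9 27 30 33  8 15
dp:     1  2  3  4  3  4  5  1  2  6  7  8  2  3
At index 6 the value is 5.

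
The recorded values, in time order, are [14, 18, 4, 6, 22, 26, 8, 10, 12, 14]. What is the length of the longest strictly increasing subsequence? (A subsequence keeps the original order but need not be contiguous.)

Track the smallest tail for each achievable length (strict):
14 → extends → [14]
18 → extends → [14, 18]
4 → replaces 14 → [4, 18]
6 → replaces 18 → [4, 6]
22 → extends → [4, 6, 22]
26 → extends → [4, 6, 22, 26]
8 → replaces 22 → [4, 6, 8, 26]
10 → replaces 26 → [4, 6, 8, 10]
12 → extends → [4, 6, 8, 10, 12]
14 → extends → [4, 6, 8, 10, 12, 14]
Six tails, so the longest strictly increasing subsequence has length 6 (e.g. 4, 6, 8, 10, 12, 14).

6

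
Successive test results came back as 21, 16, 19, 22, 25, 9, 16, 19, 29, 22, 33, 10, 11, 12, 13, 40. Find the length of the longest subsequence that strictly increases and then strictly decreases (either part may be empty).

7

inc[i] = longest strictly increasing subsequence ending at i; dec[i] = longest strictly decreasing subsequence starting at i:
i:      1  2  3  4  5  6  7  8  9 10 11 12 13 14 15 16
a[i]:  21 16 19 22 25  9 16 19 29 22 33 10 11 12 13 40
inc:    1  1  2  3  4  1  2  3  5  4  6  2  3  4  5  7
dec:    4  2  3  3  3  1  2  2  3  2  2  1  1  1  1  1
Best peak at i=9 (value 29): inc=5, dec=3, length 5+3−1 = 7.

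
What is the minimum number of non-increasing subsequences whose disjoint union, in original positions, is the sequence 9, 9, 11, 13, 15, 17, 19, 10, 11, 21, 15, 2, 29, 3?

Place each on the leftmost legal pile:
9 → new pile 1 (tops now [9])
9 → pile 1 (tops now [9])
11 → new pile 2 (tops now [9, 11])
13 → new pile 3 (tops now [9, 11, 13])
15 → new pile 4 (tops now [9, 11, 13, 15])
17 → new pile 5 (tops now [9, 11, 13, 15, 17])
19 → new pile 6 (tops now [9, 11, 13, 15, 17, 19])
10 → pile 2 (tops now [9, 10, 13, 15, 17, 19])
11 → pile 3 (tops now [9, 10, 11, 15, 17, 19])
21 → new pile 7 (tops now [9, 10, 11, 15, 17, 19, 21])
15 → pile 4 (tops now [9, 10, 11, 15, 17, 19, 21])
2 → pile 1 (tops now [2, 10, 11, 15, 17, 19, 21])
29 → new pile 8 (tops now [2, 10, 11, 15, 17, 19, 21, 29])
3 → pile 2 (tops now [2, 3, 11, 15, 17, 19, 21, 29])
Eight piles.

8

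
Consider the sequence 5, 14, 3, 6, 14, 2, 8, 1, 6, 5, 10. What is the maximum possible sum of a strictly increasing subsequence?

Let S[i] be the best sum of a strictly increasing subsequence ending at i:
i:      1  2  3  4  5  6  7  8  9 10 11
a[i]:   5 14  3  6 14  2  8  1  6  5 10
S:      5 19  3 11 25  2 19  1 11  8 29
Maximum is 29 (e.g. 5 + 6 + 8 + 10).

29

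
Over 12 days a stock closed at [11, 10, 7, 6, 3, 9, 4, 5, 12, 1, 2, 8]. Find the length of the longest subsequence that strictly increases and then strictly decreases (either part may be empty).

inc[i] = longest strictly increasing subsequence ending at i; dec[i] = longest strictly decreasing subsequence starting at i:
i:      1  2  3  4  5  6  7  8  9 10 11 12
a[i]:  11 10  7  6  3  9  4  5 12  1  2  8
inc:    1  1  1  1  1  2  2  3  4  1  2  4
dec:    6  5  4  3  2  3  2  2  2  1  1  1
Best peak at i=1 (value 11): inc=1, dec=6, length 1+6−1 = 6.

6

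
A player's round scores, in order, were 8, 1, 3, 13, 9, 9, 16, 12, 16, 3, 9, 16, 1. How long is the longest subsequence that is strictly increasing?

Let dp[i] be the length of the longest such subsequence ending at index i:
i:      1  2  3  4  5  6  7  8  9 10 11 12 13
a[i]:   8  1  3 13  9  9 16 12 16  3  9 16  1
dp:     1  1  2  3  3  3  4  4  5  2  3  5  1
Maximum dp value is 5.

5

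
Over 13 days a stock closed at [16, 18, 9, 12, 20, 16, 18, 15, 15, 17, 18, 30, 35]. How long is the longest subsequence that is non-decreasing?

8

Let dp[i] be the length of the longest such subsequence ending at index i:
i:      1  2  3  4  5  6  7  8  9 10 11 12 13
a[i]:  16 18  9 12 20 16 18 15 15 17 18 30 35
dp:     1  2  1  2  3  3  4  3  4  5  6  7  8
Maximum dp value is 8.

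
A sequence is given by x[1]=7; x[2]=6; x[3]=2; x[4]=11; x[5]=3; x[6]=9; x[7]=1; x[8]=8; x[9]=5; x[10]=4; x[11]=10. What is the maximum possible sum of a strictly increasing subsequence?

Let S[i] be the best sum of a strictly increasing subsequence ending at i:
i:      1  2  3  4  5  6  7  8  9 10 11
x[i]:   7  6  2 11  3  9  1  8  5  4 10
S:      7  6  2 18  5 16  1 15 10  9 26
Maximum is 26 (e.g. 7 + 9 + 10).

26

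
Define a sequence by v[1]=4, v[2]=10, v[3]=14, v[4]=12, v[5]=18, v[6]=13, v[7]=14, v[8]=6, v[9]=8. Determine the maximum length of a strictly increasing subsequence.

Track the smallest tail for each achievable length (strict):
4 → extends → [4]
10 → extends → [4, 10]
14 → extends → [4, 10, 14]
12 → replaces 14 → [4, 10, 12]
18 → extends → [4, 10, 12, 18]
13 → replaces 18 → [4, 10, 12, 13]
14 → extends → [4, 10, 12, 13, 14]
6 → replaces 10 → [4, 6, 12, 13, 14]
8 → replaces 12 → [4, 6, 8, 13, 14]
Five tails, so the longest strictly increasing subsequence has length 5 (e.g. 4, 10, 12, 13, 14).

5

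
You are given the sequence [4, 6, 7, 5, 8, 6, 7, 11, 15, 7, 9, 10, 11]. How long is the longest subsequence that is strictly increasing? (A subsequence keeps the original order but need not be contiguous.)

Track the smallest tail for each achievable length (strict):
4 → extends → [4]
6 → extends → [4, 6]
7 → extends → [4, 6, 7]
5 → replaces 6 → [4, 5, 7]
8 → extends → [4, 5, 7, 8]
6 → replaces 7 → [4, 5, 6, 8]
7 → replaces 8 → [4, 5, 6, 7]
11 → extends → [4, 5, 6, 7, 11]
15 → extends → [4, 5, 6, 7, 11, 15]
7 → already a tail → [4, 5, 6, 7, 11, 15]
9 → replaces 11 → [4, 5, 6, 7, 9, 15]
10 → replaces 15 → [4, 5, 6, 7, 9, 10]
11 → extends → [4, 5, 6, 7, 9, 10, 11]
Seven tails, so the longest strictly increasing subsequence has length 7 (e.g. 4, 6, 7, 8, 9, 10, 11).

7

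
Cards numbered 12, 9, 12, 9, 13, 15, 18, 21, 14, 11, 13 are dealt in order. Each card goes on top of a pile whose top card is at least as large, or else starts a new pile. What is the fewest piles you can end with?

Place each on the leftmost legal pile:
12 → new pile 1 (tops now [12])
9 → pile 1 (tops now [9])
12 → new pile 2 (tops now [9, 12])
9 → pile 1 (tops now [9, 12])
13 → new pile 3 (tops now [9, 12, 13])
15 → new pile 4 (tops now [9, 12, 13, 15])
18 → new pile 5 (tops now [9, 12, 13, 15, 18])
21 → new pile 6 (tops now [9, 12, 13, 15, 18, 21])
14 → pile 4 (tops now [9, 12, 13, 14, 18, 21])
11 → pile 2 (tops now [9, 11, 13, 14, 18, 21])
13 → pile 3 (tops now [9, 11, 13, 14, 18, 21])
Six piles.

6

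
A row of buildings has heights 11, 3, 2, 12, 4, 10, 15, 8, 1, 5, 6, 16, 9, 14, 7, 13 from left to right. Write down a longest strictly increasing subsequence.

Patience tails give the LIS length; then backtrack through the dp parents:
11 → extends → [11]
3 → replaces 11 → [3]
2 → replaces 3 → [2]
12 → extends → [2, 12]
4 → replaces 12 → [2, 4]
10 → extends → [2, 4, 10]
15 → extends → [2, 4, 10, 15]
8 → replaces 10 → [2, 4, 8, 15]
1 → replaces 2 → [1, 4, 8, 15]
5 → replaces 8 → [1, 4, 5, 15]
6 → replaces 15 → [1, 4, 5, 6]
16 → extends → [1, 4, 5, 6, 16]
9 → replaces 16 → [1, 4, 5, 6, 9]
14 → extends → [1, 4, 5, 6, 9, 14]
7 → replaces 9 → [1, 4, 5, 6, 7, 14]
13 → replaces 14 → [1, 4, 5, 6, 7, 13]
Length 6; one witness is 3, 4, 5, 6, 9, 14.

3, 4, 5, 6, 9, 14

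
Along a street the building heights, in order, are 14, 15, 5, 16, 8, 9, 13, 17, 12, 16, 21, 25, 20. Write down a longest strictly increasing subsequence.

Patience tails give the LIS length; then backtrack through the dp parents:
14 → extends → [14]
15 → extends → [14, 15]
5 → replaces 14 → [5, 15]
16 → extends → [5, 15, 16]
8 → replaces 15 → [5, 8, 16]
9 → replaces 16 → [5, 8, 9]
13 → extends → [5, 8, 9, 13]
17 → extends → [5, 8, 9, 13, 17]
12 → replaces 13 → [5, 8, 9, 12, 17]
16 → replaces 17 → [5, 8, 9, 12, 16]
21 → extends → [5, 8, 9, 12, 16, 21]
25 → extends → [5, 8, 9, 12, 16, 21, 25]
20 → replaces 21 → [5, 8, 9, 12, 16, 20, 25]
Length 7; one witness is 5, 8, 9, 13, 17, 21, 25.

5, 8, 9, 13, 17, 21, 25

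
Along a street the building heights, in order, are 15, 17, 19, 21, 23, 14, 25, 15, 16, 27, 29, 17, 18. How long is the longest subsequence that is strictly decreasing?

2

Negate each value so 'decreasing' becomes 'increasing', then run patience tails on the negated sequence:
-15 → extends → [-15]
-17 → replaces -15 → [-17]
-19 → replaces -17 → [-19]
-21 → replaces -19 → [-21]
-23 → replaces -21 → [-23]
-14 → extends → [-23, -14]
-25 → replaces -23 → [-25, -14]
-15 → replaces -14 → [-25, -15]
-16 → replaces -15 → [-25, -16]
-27 → replaces -25 → [-27, -16]
-29 → replaces -27 → [-29, -16]
-17 → replaces -16 → [-29, -17]
-18 → replaces -17 → [-29, -18]
Two tails, so the longest strictly decreasing subsequence of the original has length 2.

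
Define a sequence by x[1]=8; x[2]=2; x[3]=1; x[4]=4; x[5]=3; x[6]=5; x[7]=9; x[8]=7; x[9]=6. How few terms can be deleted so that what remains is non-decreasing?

Fewest deletions = n − (longest non-decreasing subsequence).
Patience tails:
8 → extends → [8]
2 → replaces 8 → [2]
1 → replaces 2 → [1]
4 → extends → [1, 4]
3 → replaces 4 → [1, 3]
5 → extends → [1, 3, 5]
9 → extends → [1, 3, 5, 9]
7 → replaces 9 → [1, 3, 5, 7]
6 → replaces 7 → [1, 3, 5, 6]
Longest non-decreasing subsequence has length 4, so deletions = 9 − 4 = 5.

5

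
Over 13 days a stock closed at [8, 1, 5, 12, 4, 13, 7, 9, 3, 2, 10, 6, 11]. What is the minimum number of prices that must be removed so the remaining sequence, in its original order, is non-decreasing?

Fewest deletions = n − (longest non-decreasing subsequence).
i:      1  2  3  4  5  6  7  8  9 10 11 12 13
a[i]:   8  1  5 12  4 13  7  9  3  2 10  6 11
dp:     1  1  2  3  2  4  3  4  2  2  5  3  6
max dp = 6, so deletions = 13 − 6 = 7.

7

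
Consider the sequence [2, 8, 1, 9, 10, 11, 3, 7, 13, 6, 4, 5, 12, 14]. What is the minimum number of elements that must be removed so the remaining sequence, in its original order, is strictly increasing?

7

Fewest deletions = n − (longest strictly increasing subsequence).
Patience tails:
2 → extends → [2]
8 → extends → [2, 8]
1 → replaces 2 → [1, 8]
9 → extends → [1, 8, 9]
10 → extends → [1, 8, 9, 10]
11 → extends → [1, 8, 9, 10, 11]
3 → replaces 8 → [1, 3, 9, 10, 11]
7 → replaces 9 → [1, 3, 7, 10, 11]
13 → extends → [1, 3, 7, 10, 11, 13]
6 → replaces 7 → [1, 3, 6, 10, 11, 13]
4 → replaces 6 → [1, 3, 4, 10, 11, 13]
5 → replaces 10 → [1, 3, 4, 5, 11, 13]
12 → replaces 13 → [1, 3, 4, 5, 11, 12]
14 → extends → [1, 3, 4, 5, 11, 12, 14]
Longest strictly increasing subsequence has length 7, so deletions = 14 − 7 = 7.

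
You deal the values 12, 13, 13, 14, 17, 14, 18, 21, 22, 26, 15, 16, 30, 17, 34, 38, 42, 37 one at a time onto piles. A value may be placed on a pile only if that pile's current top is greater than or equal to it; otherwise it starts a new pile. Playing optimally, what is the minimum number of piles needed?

12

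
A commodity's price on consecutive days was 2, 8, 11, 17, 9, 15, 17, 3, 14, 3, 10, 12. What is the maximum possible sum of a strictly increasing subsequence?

Let S[i] be the best sum of a strictly increasing subsequence ending at i:
i:      1  2  3  4  5  6  7  8  9 10 11 12
a[i]:   2  8 11 17  9 15 17  3 14  3 10 12
S:      2 10 21 38 19 36 53  5 35  5 29 41
Maximum is 53 (e.g. 2 + 8 + 11 + 15 + 17).

53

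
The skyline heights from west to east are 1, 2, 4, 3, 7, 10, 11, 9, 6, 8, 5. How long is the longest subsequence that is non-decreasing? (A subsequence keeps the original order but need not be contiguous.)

Track the smallest tail for each achievable length (allowing ties):
1 → extends → [1]
2 → extends → [1, 2]
4 → extends → [1, 2, 4]
3 → replaces 4 → [1, 2, 3]
7 → extends → [1, 2, 3, 7]
10 → extends → [1, 2, 3, 7, 10]
11 → extends → [1, 2, 3, 7, 10, 11]
9 → replaces 10 → [1, 2, 3, 7, 9, 11]
6 → replaces 7 → [1, 2, 3, 6, 9, 11]
8 → replaces 9 → [1, 2, 3, 6, 8, 11]
5 → replaces 6 → [1, 2, 3, 5, 8, 11]
Six tails, so the longest non-decreasing subsequence has length 6 (e.g. 1, 2, 4, 7, 10, 11).

6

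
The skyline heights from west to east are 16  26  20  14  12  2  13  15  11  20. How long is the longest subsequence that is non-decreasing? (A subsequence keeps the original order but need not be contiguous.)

Let dp[i] be the length of the longest such subsequence ending at index i:
i:      1  2  3  4  5  6  7  8  9 10
a[i]:  16 26 20 14 12  2 13 15 11 20
dp:     1  2  2  1  1  1  2  3  2  4
Maximum dp value is 4.

4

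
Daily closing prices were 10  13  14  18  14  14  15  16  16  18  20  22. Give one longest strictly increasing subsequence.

Patience tails give the LIS length; then backtrack through the dp parents:
10 → extends → [10]
13 → extends → [10, 13]
14 → extends → [10, 13, 14]
18 → extends → [10, 13, 14, 18]
14 → already a tail → [10, 13, 14, 18]
14 → already a tail → [10, 13, 14, 18]
15 → replaces 18 → [10, 13, 14, 15]
16 → extends → [10, 13, 14, 15, 16]
16 → already a tail → [10, 13, 14, 15, 16]
18 → extends → [10, 13, 14, 15, 16, 18]
20 → extends → [10, 13, 14, 15, 16, 18, 20]
22 → extends → [10, 13, 14, 15, 16, 18, 20, 22]
Length 8; one witness is 10, 13, 14, 15, 16, 18, 20, 22.

10, 13, 14, 15, 16, 18, 20, 22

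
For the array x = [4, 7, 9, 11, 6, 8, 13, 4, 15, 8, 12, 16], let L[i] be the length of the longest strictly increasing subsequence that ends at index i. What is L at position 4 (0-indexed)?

dp[i] = 1 + max{dp[j] : j<i, x[j]<x[i]} (or 1 if no such j):
i:      0  1  2  3  4  5  6  7  8  9 10 11
x[i]:   4  7  9 11  6  8 13  4 15  8 12 16
dp:     1  2  3  4  2  3  5  1  6  3  5  7
At index 4 the value is 2.

2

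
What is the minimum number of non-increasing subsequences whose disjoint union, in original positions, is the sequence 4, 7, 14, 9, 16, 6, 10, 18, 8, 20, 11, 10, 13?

Place each on the leftmost legal pile:
4 → new pile 1 (tops now [4])
7 → new pile 2 (tops now [4, 7])
14 → new pile 3 (tops now [4, 7, 14])
9 → pile 3 (tops now [4, 7, 9])
16 → new pile 4 (tops now [4, 7, 9, 16])
6 → pile 2 (tops now [4, 6, 9, 16])
10 → pile 4 (tops now [4, 6, 9, 10])
18 → new pile 5 (tops now [4, 6, 9, 10, 18])
8 → pile 3 (tops now [4, 6, 8, 10, 18])
20 → new pile 6 (tops now [4, 6, 8, 10, 18, 20])
11 → pile 5 (tops now [4, 6, 8, 10, 11, 20])
10 → pile 4 (tops now [4, 6, 8, 10, 11, 20])
13 → pile 6 (tops now [4, 6, 8, 10, 11, 13])
Six piles.

6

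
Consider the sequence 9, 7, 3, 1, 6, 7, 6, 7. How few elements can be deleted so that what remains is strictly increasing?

5

Fewest deletions = n − (longest strictly increasing subsequence).
i:     1 2 3 4 5 6 7 8
a[i]:  9 7 3 1 6 7 6 7
dp:    1 1 1 1 2 3 2 3
max dp = 3, so deletions = 8 − 3 = 5.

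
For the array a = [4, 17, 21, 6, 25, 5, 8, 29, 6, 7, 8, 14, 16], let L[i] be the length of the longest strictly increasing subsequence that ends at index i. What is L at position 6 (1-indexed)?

2

dp[i] = 1 + max{dp[j] : j<i, a[j]<a[i]} (or 1 if no such j):
i:      1  2  3  4  5  6  7  8  9 10 11 12 13
a[i]:   4 17 21  6 25  5  8 29  6  7  8 14 16
dp:     1  2  3  2  4  2  3  5  3  4  5  6  7
At index 6 the value is 2.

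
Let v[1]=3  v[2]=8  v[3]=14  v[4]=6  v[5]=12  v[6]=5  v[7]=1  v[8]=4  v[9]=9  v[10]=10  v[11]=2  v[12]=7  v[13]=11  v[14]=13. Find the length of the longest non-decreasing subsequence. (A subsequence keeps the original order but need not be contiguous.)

6

Track the smallest tail for each achievable length (allowing ties):
3 → extends → [3]
8 → extends → [3, 8]
14 → extends → [3, 8, 14]
6 → replaces 8 → [3, 6, 14]
12 → replaces 14 → [3, 6, 12]
5 → replaces 6 → [3, 5, 12]
1 → replaces 3 → [1, 5, 12]
4 → replaces 5 → [1, 4, 12]
9 → replaces 12 → [1, 4, 9]
10 → extends → [1, 4, 9, 10]
2 → replaces 4 → [1, 2, 9, 10]
7 → replaces 9 → [1, 2, 7, 10]
11 → extends → [1, 2, 7, 10, 11]
13 → extends → [1, 2, 7, 10, 11, 13]
Six tails, so the longest non-decreasing subsequence has length 6 (e.g. 3, 8, 9, 10, 11, 13).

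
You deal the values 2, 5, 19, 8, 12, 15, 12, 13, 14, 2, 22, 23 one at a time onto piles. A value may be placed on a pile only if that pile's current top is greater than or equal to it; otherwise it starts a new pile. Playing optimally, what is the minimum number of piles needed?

Place each on the leftmost legal pile:
2 → new pile 1 (tops now [2])
5 → new pile 2 (tops now [2, 5])
19 → new pile 3 (tops now [2, 5, 19])
8 → pile 3 (tops now [2, 5, 8])
12 → new pile 4 (tops now [2, 5, 8, 12])
15 → new pile 5 (tops now [2, 5, 8, 12, 15])
12 → pile 4 (tops now [2, 5, 8, 12, 15])
13 → pile 5 (tops now [2, 5, 8, 12, 13])
14 → new pile 6 (tops now [2, 5, 8, 12, 13, 14])
2 → pile 1 (tops now [2, 5, 8, 12, 13, 14])
22 → new pile 7 (tops now [2, 5, 8, 12, 13, 14, 22])
23 → new pile 8 (tops now [2, 5, 8, 12, 13, 14, 22, 23])
Eight piles.

8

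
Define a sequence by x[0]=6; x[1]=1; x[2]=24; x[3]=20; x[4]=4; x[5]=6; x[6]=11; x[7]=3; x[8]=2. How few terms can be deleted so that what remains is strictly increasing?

5

Fewest deletions = n − (longest strictly increasing subsequence).
Patience tails:
6 → extends → [6]
1 → replaces 6 → [1]
24 → extends → [1, 24]
20 → replaces 24 → [1, 20]
4 → replaces 20 → [1, 4]
6 → extends → [1, 4, 6]
11 → extends → [1, 4, 6, 11]
3 → replaces 4 → [1, 3, 6, 11]
2 → replaces 3 → [1, 2, 6, 11]
Longest strictly increasing subsequence has length 4, so deletions = 9 − 4 = 5.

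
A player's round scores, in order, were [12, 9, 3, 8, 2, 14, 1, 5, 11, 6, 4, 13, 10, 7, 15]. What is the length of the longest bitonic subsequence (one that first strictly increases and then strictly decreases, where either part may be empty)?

inc[i] = longest strictly increasing subsequence ending at i; dec[i] = longest strictly decreasing subsequence starting at i:
i:      1  2  3  4  5  6  7  8  9 10 11 12 13 14 15
a[i]:  12  9  3  8  2 14  1  5 11  6  4 13 10  7 15
inc:    1  1  1  2  1  3  1  2  3  3  2  4  4  4  5
dec:    5  4  3  3  2  4  1  2  3  2  1  3  2  1  1
Best peak at i=6 (value 14): inc=3, dec=4, length 3+4−1 = 6.

6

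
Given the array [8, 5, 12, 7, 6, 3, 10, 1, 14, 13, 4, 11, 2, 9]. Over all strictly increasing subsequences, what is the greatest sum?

36

Let S[i] be the best sum of a strictly increasing subsequence ending at i:
i:      1  2  3  4  5  6  7  8  9 10 11 12 13 14
a[i]:   8  5 12  7  6  3 10  1 14 13  4 11  2  9
S:      8  5 20 12 11  3 22  1 36 35  7 33  3 21
Maximum is 36 (e.g. 5 + 7 + 10 + 14).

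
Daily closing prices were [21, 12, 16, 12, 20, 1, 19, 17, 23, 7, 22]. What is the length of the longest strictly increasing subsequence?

Let dp[i] be the length of the longest such subsequence ending at index i:
i:      1  2  3  4  5  6  7  8  9 10 11
a[i]:  21 12 16 12 20  1 19 17 23  7 22
dp:     1  1  2  1  3  1  3  3  4  2  4
Maximum dp value is 4.

4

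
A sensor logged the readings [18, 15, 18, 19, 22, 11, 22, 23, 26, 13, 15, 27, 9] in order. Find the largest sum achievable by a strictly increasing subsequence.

Let S[i] be the best sum of a strictly increasing subsequence ending at i:
i:       1   2   3   4   5   6   7   8   9  10  11  12  13
a[i]:   18  15  18  19  22  11  22  23  26  13  15  27   9
S:      18  15  33  52  74  11  74  97 123  24  39 150   9
Maximum is 150 (e.g. 15 + 18 + 19 + 22 + 23 + 26 + 27).

150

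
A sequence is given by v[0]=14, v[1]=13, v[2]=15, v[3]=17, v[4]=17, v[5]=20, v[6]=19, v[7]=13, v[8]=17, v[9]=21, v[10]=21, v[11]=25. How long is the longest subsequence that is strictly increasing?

Track the smallest tail for each achievable length (strict):
14 → extends → [14]
13 → replaces 14 → [13]
15 → extends → [13, 15]
17 → extends → [13, 15, 17]
17 → already a tail → [13, 15, 17]
20 → extends → [13, 15, 17, 20]
19 → replaces 20 → [13, 15, 17, 19]
13 → already a tail → [13, 15, 17, 19]
17 → already a tail → [13, 15, 17, 19]
21 → extends → [13, 15, 17, 19, 21]
21 → already a tail → [13, 15, 17, 19, 21]
25 → extends → [13, 15, 17, 19, 21, 25]
Six tails, so the longest strictly increasing subsequence has length 6 (e.g. 14, 15, 17, 20, 21, 25).

6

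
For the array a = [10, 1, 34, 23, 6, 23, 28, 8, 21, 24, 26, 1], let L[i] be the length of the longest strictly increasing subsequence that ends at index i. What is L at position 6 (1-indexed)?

3

dp[i] = 1 + max{dp[j] : j<i, a[j]<a[i]} (or 1 if no such j):
i:      1  2  3  4  5  6  7  8  9 10 11 12
a[i]:  10  1 34 23  6 23 28  8 21 24 26  1
dp:     1  1  2  2  2  3  4  3  4  5  6  1
At index 6 the value is 3.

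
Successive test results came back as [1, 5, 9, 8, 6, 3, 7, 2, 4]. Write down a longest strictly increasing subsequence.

Patience tails give the LIS length; then backtrack through the dp parents:
1 → extends → [1]
5 → extends → [1, 5]
9 → extends → [1, 5, 9]
8 → replaces 9 → [1, 5, 8]
6 → replaces 8 → [1, 5, 6]
3 → replaces 5 → [1, 3, 6]
7 → extends → [1, 3, 6, 7]
2 → replaces 3 → [1, 2, 6, 7]
4 → replaces 6 → [1, 2, 4, 7]
Length 4; one witness is 1, 5, 6, 7.

1, 5, 6, 7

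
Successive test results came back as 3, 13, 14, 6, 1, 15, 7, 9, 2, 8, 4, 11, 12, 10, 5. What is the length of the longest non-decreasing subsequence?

Let dp[i] be the length of the longest such subsequence ending at index i:
i:      1  2  3  4  5  6  7  8  9 10 11 12 13 14 15
a[i]:   3 13 14  6  1 15  7  9  2  8  4 11 12 10  5
dp:     1  2  3  2  1  4  3  4  2  4  3  5  6  5  4
Maximum dp value is 6.

6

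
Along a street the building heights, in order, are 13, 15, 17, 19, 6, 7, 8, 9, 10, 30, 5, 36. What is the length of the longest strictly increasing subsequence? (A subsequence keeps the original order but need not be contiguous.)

7

Track the smallest tail for each achievable length (strict):
13 → extends → [13]
15 → extends → [13, 15]
17 → extends → [13, 15, 17]
19 → extends → [13, 15, 17, 19]
6 → replaces 13 → [6, 15, 17, 19]
7 → replaces 15 → [6, 7, 17, 19]
8 → replaces 17 → [6, 7, 8, 19]
9 → replaces 19 → [6, 7, 8, 9]
10 → extends → [6, 7, 8, 9, 10]
30 → extends → [6, 7, 8, 9, 10, 30]
5 → replaces 6 → [5, 7, 8, 9, 10, 30]
36 → extends → [5, 7, 8, 9, 10, 30, 36]
Seven tails, so the longest strictly increasing subsequence has length 7 (e.g. 6, 7, 8, 9, 10, 30, 36).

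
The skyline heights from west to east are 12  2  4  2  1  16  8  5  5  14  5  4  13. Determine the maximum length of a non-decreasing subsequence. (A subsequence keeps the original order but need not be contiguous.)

6

Track the smallest tail for each achievable length (allowing ties):
12 → extends → [12]
2 → replaces 12 → [2]
4 → extends → [2, 4]
2 → replaces 4 → [2, 2]
1 → replaces 2 → [1, 2]
16 → extends → [1, 2, 16]
8 → replaces 16 → [1, 2, 8]
5 → replaces 8 → [1, 2, 5]
5 → extends → [1, 2, 5, 5]
14 → extends → [1, 2, 5, 5, 14]
5 → replaces 14 → [1, 2, 5, 5, 5]
4 → replaces 5 → [1, 2, 4, 5, 5]
13 → extends → [1, 2, 4, 5, 5, 13]
Six tails, so the longest non-decreasing subsequence has length 6 (e.g. 2, 4, 5, 5, 5, 13).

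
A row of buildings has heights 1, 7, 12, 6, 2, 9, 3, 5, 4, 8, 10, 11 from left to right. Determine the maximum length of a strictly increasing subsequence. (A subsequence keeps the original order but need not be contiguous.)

7

Track the smallest tail for each achievable length (strict):
1 → extends → [1]
7 → extends → [1, 7]
12 → extends → [1, 7, 12]
6 → replaces 7 → [1, 6, 12]
2 → replaces 6 → [1, 2, 12]
9 → replaces 12 → [1, 2, 9]
3 → replaces 9 → [1, 2, 3]
5 → extends → [1, 2, 3, 5]
4 → replaces 5 → [1, 2, 3, 4]
8 → extends → [1, 2, 3, 4, 8]
10 → extends → [1, 2, 3, 4, 8, 10]
11 → extends → [1, 2, 3, 4, 8, 10, 11]
Seven tails, so the longest strictly increasing subsequence has length 7 (e.g. 1, 2, 3, 5, 8, 10, 11).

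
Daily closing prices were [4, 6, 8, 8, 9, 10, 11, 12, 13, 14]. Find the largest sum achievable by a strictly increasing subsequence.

Let S[i] be the best sum of a strictly increasing subsequence ending at i:
i:      1  2  3  4  5  6  7  8  9 10
a[i]:   4  6  8  8  9 10 11 12 13 14
S:      4 10 18 18 27 37 48 60 73 87
Maximum is 87 (e.g. 4 + 6 + 8 + 9 + 10 + 11 + 12 + 13 + 14).

87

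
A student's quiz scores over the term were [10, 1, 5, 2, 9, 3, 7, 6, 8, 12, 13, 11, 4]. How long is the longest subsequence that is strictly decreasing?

Let dp[i] be the longest strictly decreasing subsequence ending at i:
i:      1  2  3  4  5  6  7  8  9 10 11 12 13
a[i]:  10  1  5  2  9  3  7  6  8 12 13 11  4
dp:     1  2  2  3  2  3  3  4  3  1  1  2  5
Maximum is 5.

5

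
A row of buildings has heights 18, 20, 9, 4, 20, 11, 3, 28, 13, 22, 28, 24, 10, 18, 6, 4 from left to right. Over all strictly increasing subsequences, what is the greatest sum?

88

Let S[i] be the best sum of a strictly increasing subsequence ending at i:
i:      1  2  3  4  5  6  7  8  9 10 11 12 13 14 15 16
a[i]:  18 20  9  4 20 11  3 28 13 22 28 24 10 18  6  4
S:     18 38  9  4 38 20  3 66 33 60 88 84 19 51 10  7
Maximum is 88 (e.g. 18 + 20 + 22 + 28).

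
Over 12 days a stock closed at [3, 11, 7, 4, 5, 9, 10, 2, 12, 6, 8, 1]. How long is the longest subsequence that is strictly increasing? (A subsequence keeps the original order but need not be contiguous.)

6

Let dp[i] be the length of the longest such subsequence ending at index i:
i:      1  2  3  4  5  6  7  8  9 10 11 12
a[i]:   3 11  7  4  5  9 10  2 12  6  8  1
dp:     1  2  2  2  3  4  5  1  6  4  5  1
Maximum dp value is 6.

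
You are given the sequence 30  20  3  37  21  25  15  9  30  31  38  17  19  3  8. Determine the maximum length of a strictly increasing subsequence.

6

Let dp[i] be the length of the longest such subsequence ending at index i:
i:      1  2  3  4  5  6  7  8  9 10 11 12 13 14 15
a[i]:  30 20  3 37 21 25 15  9 30 31 38 17 19  3  8
dp:     1  1  1  2  2  3  2  2  4  5  6  3  4  1  2
Maximum dp value is 6.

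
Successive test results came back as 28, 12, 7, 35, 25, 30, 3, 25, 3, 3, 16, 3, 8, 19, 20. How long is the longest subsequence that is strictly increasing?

4

Let dp[i] be the length of the longest such subsequence ending at index i:
i:      1  2  3  4  5  6  7  8  9 10 11 12 13 14 15
a[i]:  28 12  7 35 25 30  3 25  3  3 16  3  8 19 20
dp:     1  1  1  2  2  3  1  2  1  1  2  1  2  3  4
Maximum dp value is 4.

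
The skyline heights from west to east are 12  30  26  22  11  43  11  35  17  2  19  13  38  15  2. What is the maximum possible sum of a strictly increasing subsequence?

Let S[i] be the best sum of a strictly increasing subsequence ending at i:
i:       1   2   3   4   5   6   7   8   9  10  11  12  13  14  15
a[i]:   12  30  26  22  11  43  11  35  17   2  19  13  38  15   2
S:      12  42  38  34  11  85  11  77  29   2  48  25 115  40   2
Maximum is 115 (e.g. 12 + 30 + 35 + 38).

115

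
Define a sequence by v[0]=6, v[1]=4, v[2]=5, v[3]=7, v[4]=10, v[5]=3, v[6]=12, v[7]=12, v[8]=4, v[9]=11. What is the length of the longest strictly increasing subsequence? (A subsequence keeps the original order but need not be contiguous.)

5

Track the smallest tail for each achievable length (strict):
6 → extends → [6]
4 → replaces 6 → [4]
5 → extends → [4, 5]
7 → extends → [4, 5, 7]
10 → extends → [4, 5, 7, 10]
3 → replaces 4 → [3, 5, 7, 10]
12 → extends → [3, 5, 7, 10, 12]
12 → already a tail → [3, 5, 7, 10, 12]
4 → replaces 5 → [3, 4, 7, 10, 12]
11 → replaces 12 → [3, 4, 7, 10, 11]
Five tails, so the longest strictly increasing subsequence has length 5 (e.g. 4, 5, 7, 10, 12).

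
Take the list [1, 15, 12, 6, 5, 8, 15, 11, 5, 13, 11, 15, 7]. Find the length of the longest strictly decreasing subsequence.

4

Negate each value so 'decreasing' becomes 'increasing', then run patience tails on the negated sequence:
-1 → extends → [-1]
-15 → replaces -1 → [-15]
-12 → extends → [-15, -12]
-6 → extends → [-15, -12, -6]
-5 → extends → [-15, -12, -6, -5]
-8 → replaces -6 → [-15, -12, -8, -5]
-15 → already a tail → [-15, -12, -8, -5]
-11 → replaces -8 → [-15, -12, -11, -5]
-5 → already a tail → [-15, -12, -11, -5]
-13 → replaces -12 → [-15, -13, -11, -5]
-11 → already a tail → [-15, -13, -11, -5]
-15 → already a tail → [-15, -13, -11, -5]
-7 → replaces -5 → [-15, -13, -11, -7]
Four tails, so the longest strictly decreasing subsequence of the original has length 4.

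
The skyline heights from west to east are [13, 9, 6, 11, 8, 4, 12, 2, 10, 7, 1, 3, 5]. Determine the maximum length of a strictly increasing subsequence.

Track the smallest tail for each achievable length (strict):
13 → extends → [13]
9 → replaces 13 → [9]
6 → replaces 9 → [6]
11 → extends → [6, 11]
8 → replaces 11 → [6, 8]
4 → replaces 6 → [4, 8]
12 → extends → [4, 8, 12]
2 → replaces 4 → [2, 8, 12]
10 → replaces 12 → [2, 8, 10]
7 → replaces 8 → [2, 7, 10]
1 → replaces 2 → [1, 7, 10]
3 → replaces 7 → [1, 3, 10]
5 → replaces 10 → [1, 3, 5]
Three tails, so the longest strictly increasing subsequence has length 3 (e.g. 9, 11, 12).

3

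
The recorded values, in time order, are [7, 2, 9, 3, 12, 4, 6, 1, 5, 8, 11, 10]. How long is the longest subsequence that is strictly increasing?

Track the smallest tail for each achievable length (strict):
7 → extends → [7]
2 → replaces 7 → [2]
9 → extends → [2, 9]
3 → replaces 9 → [2, 3]
12 → extends → [2, 3, 12]
4 → replaces 12 → [2, 3, 4]
6 → extends → [2, 3, 4, 6]
1 → replaces 2 → [1, 3, 4, 6]
5 → replaces 6 → [1, 3, 4, 5]
8 → extends → [1, 3, 4, 5, 8]
11 → extends → [1, 3, 4, 5, 8, 11]
10 → replaces 11 → [1, 3, 4, 5, 8, 10]
Six tails, so the longest strictly increasing subsequence has length 6 (e.g. 2, 3, 4, 6, 8, 11).

6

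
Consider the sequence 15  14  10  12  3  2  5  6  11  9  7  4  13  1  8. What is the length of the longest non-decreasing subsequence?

5

Track the smallest tail for each achievable length (allowing ties):
15 → extends → [15]
14 → replaces 15 → [14]
10 → replaces 14 → [10]
12 → extends → [10, 12]
3 → replaces 10 → [3, 12]
2 → replaces 3 → [2, 12]
5 → replaces 12 → [2, 5]
6 → extends → [2, 5, 6]
11 → extends → [2, 5, 6, 11]
9 → replaces 11 → [2, 5, 6, 9]
7 → replaces 9 → [2, 5, 6, 7]
4 → replaces 5 → [2, 4, 6, 7]
13 → extends → [2, 4, 6, 7, 13]
1 → replaces 2 → [1, 4, 6, 7, 13]
8 → replaces 13 → [1, 4, 6, 7, 8]
Five tails, so the longest non-decreasing subsequence has length 5 (e.g. 3, 5, 6, 11, 13).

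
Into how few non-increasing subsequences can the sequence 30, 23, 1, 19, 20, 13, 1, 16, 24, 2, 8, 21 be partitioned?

Place each on the leftmost legal pile:
30 → new pile 1 (tops now [30])
23 → pile 1 (tops now [23])
1 → pile 1 (tops now [1])
19 → new pile 2 (tops now [1, 19])
20 → new pile 3 (tops now [1, 19, 20])
13 → pile 2 (tops now [1, 13, 20])
1 → pile 1 (tops now [1, 13, 20])
16 → pile 3 (tops now [1, 13, 16])
24 → new pile 4 (tops now [1, 13, 16, 24])
2 → pile 2 (tops now [1, 2, 16, 24])
8 → pile 3 (tops now [1, 2, 8, 24])
21 → pile 4 (tops now [1, 2, 8, 21])
Four piles.

4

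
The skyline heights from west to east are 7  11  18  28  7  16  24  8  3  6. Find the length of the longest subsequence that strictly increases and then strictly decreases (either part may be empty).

7

inc[i] = longest strictly increasing subsequence ending at i; dec[i] = longest strictly decreasing subsequence starting at i:
i:      1  2  3  4  5  6  7  8  9 10
a[i]:   7 11 18 28  7 16 24  8  3  6
inc:    1  2  3  4  1  3  4  2  1  2
dec:    2  3  4  4  2  3  3  2  1  1
Best peak at i=4 (value 28): inc=4, dec=4, length 4+4−1 = 7.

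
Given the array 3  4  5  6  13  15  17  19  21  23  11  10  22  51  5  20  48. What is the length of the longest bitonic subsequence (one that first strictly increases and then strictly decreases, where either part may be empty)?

13

inc[i] = longest strictly increasing subsequence ending at i; dec[i] = longest strictly decreasing subsequence starting at i:
i:      1  2  3  4  5  6  7  8  9 10 11 12 13 14 15 16 17
a[i]:   3  4  5  6 13 15 17 19 21 23 11 10 22 51  5 20 48
inc:    1  2  3  4  5  6  7  8  9 10  5  5 10 11  3  9 11
dec:    1  1  1  2  4  4  4  4  4  4  3  2  2  2  1  1  1
Best peak at i=10 (value 23): inc=10, dec=4, length 10+4−1 = 13.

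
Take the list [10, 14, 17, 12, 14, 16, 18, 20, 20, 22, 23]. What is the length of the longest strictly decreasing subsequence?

2

Let dp[i] be the longest strictly decreasing subsequence ending at i:
i:      1  2  3  4  5  6  7  8  9 10 11
a[i]:  10 14 17 12 14 16 18 20 20 22 23
dp:     1  1  1  2  2  2  1  1  1  1  1
Maximum is 2.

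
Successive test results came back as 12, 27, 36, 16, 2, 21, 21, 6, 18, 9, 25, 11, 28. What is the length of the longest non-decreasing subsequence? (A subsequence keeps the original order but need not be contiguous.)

Let dp[i] be the length of the longest such subsequence ending at index i:
i:      1  2  3  4  5  6  7  8  9 10 11 12 13
a[i]:  12 27 36 16  2 21 21  6 18  9 25 11 28
dp:     1  2  3  2  1  3  4  2  3  3  5  4  6
Maximum dp value is 6.

6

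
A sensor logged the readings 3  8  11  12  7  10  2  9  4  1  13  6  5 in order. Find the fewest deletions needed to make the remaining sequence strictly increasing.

Fewest deletions = n − (longest strictly increasing subsequence).
Patience tails:
3 → extends → [3]
8 → extends → [3, 8]
11 → extends → [3, 8, 11]
12 → extends → [3, 8, 11, 12]
7 → replaces 8 → [3, 7, 11, 12]
10 → replaces 11 → [3, 7, 10, 12]
2 → replaces 3 → [2, 7, 10, 12]
9 → replaces 10 → [2, 7, 9, 12]
4 → replaces 7 → [2, 4, 9, 12]
1 → replaces 2 → [1, 4, 9, 12]
13 → extends → [1, 4, 9, 12, 13]
6 → replaces 9 → [1, 4, 6, 12, 13]
5 → replaces 6 → [1, 4, 5, 12, 13]
Longest strictly increasing subsequence has length 5, so deletions = 13 − 5 = 8.

8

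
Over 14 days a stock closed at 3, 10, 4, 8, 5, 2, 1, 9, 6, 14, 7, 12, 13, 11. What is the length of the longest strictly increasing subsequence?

Track the smallest tail for each achievable length (strict):
3 → extends → [3]
10 → extends → [3, 10]
4 → replaces 10 → [3, 4]
8 → extends → [3, 4, 8]
5 → replaces 8 → [3, 4, 5]
2 → replaces 3 → [2, 4, 5]
1 → replaces 2 → [1, 4, 5]
9 → extends → [1, 4, 5, 9]
6 → replaces 9 → [1, 4, 5, 6]
14 → extends → [1, 4, 5, 6, 14]
7 → replaces 14 → [1, 4, 5, 6, 7]
12 → extends → [1, 4, 5, 6, 7, 12]
13 → extends → [1, 4, 5, 6, 7, 12, 13]
11 → replaces 12 → [1, 4, 5, 6, 7, 11, 13]
Seven tails, so the longest strictly increasing subsequence has length 7 (e.g. 3, 4, 5, 6, 7, 12, 13).

7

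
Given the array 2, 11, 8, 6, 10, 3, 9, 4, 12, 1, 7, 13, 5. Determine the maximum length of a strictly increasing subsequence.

5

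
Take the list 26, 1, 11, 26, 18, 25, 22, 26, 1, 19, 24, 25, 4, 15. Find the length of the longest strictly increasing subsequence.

Track the smallest tail for each achievable length (strict):
26 → extends → [26]
1 → replaces 26 → [1]
11 → extends → [1, 11]
26 → extends → [1, 11, 26]
18 → replaces 26 → [1, 11, 18]
25 → extends → [1, 11, 18, 25]
22 → replaces 25 → [1, 11, 18, 22]
26 → extends → [1, 11, 18, 22, 26]
1 → already a tail → [1, 11, 18, 22, 26]
19 → replaces 22 → [1, 11, 18, 19, 26]
24 → replaces 26 → [1, 11, 18, 19, 24]
25 → extends → [1, 11, 18, 19, 24, 25]
4 → replaces 11 → [1, 4, 18, 19, 24, 25]
15 → replaces 18 → [1, 4, 15, 19, 24, 25]
Six tails, so the longest strictly increasing subsequence has length 6 (e.g. 1, 11, 18, 22, 24, 25).

6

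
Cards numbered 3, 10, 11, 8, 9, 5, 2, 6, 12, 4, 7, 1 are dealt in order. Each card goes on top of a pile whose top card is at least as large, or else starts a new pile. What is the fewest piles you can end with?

4

Place each on the leftmost legal pile:
3 → new pile 1 (tops now [3])
10 → new pile 2 (tops now [3, 10])
11 → new pile 3 (tops now [3, 10, 11])
8 → pile 2 (tops now [3, 8, 11])
9 → pile 3 (tops now [3, 8, 9])
5 → pile 2 (tops now [3, 5, 9])
2 → pile 1 (tops now [2, 5, 9])
6 → pile 3 (tops now [2, 5, 6])
12 → new pile 4 (tops now [2, 5, 6, 12])
4 → pile 2 (tops now [2, 4, 6, 12])
7 → pile 4 (tops now [2, 4, 6, 7])
1 → pile 1 (tops now [1, 4, 6, 7])
Four piles.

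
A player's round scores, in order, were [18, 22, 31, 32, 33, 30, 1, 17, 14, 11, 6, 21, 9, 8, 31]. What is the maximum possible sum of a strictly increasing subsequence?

136

Let S[i] be the best sum of a strictly increasing subsequence ending at i:
i:       1   2   3   4   5   6   7   8   9  10  11  12  13  14  15
a[i]:   18  22  31  32  33  30   1  17  14  11   6  21   9   8  31
S:      18  40  71 103 136  70   1  18  15  12   7  39  16  15 101
Maximum is 136 (e.g. 18 + 22 + 31 + 32 + 33).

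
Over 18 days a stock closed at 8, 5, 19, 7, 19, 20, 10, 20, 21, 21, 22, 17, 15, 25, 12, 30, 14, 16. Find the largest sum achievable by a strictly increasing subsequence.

149

Let S[i] be the best sum of a strictly increasing subsequence ending at i:
i:       1   2   3   4   5   6   7   8   9  10  11  12  13  14  15  16  17  18
a[i]:    8   5  19   7  19  20  10  20  21  21  22  17  15  25  12  30  14  16
S:       8   5  27  12  31  51  22  51  72  72  94  39  37 119  34 149  48  64
Maximum is 149 (e.g. 5 + 7 + 19 + 20 + 21 + 22 + 25 + 30).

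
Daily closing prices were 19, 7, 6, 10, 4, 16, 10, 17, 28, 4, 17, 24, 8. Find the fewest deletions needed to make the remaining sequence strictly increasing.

8

Fewest deletions = n − (longest strictly increasing subsequence).
i:      1  2  3  4  5  6  7  8  9 10 11 12 13
a[i]:  19  7  6 10  4 16 10 17 28  4 17 24  8
dp:     1  1  1  2  1  3  2  4  5  1  4  5  2
max dp = 5, so deletions = 13 − 5 = 8.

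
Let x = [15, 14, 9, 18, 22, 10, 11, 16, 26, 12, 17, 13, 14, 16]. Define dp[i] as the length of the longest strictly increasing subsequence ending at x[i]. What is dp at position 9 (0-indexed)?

4

dp[i] = 1 + max{dp[j] : j<i, x[j]<x[i]} (or 1 if no such j):
i:      0  1  2  3  4  5  6  7  8  9 10 11 12 13
x[i]:  15 14  9 18 22 10 11 16 26 12 17 13 14 16
dp:     1  1  1  2  3  2  3  4  5  4  5  5  6  7
At index 9 the value is 4.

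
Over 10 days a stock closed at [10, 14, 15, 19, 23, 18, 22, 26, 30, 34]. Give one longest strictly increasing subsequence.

10, 14, 15, 19, 23, 26, 30, 34

Patience tails give the LIS length; then backtrack through the dp parents:
10 → extends → [10]
14 → extends → [10, 14]
15 → extends → [10, 14, 15]
19 → extends → [10, 14, 15, 19]
23 → extends → [10, 14, 15, 19, 23]
18 → replaces 19 → [10, 14, 15, 18, 23]
22 → replaces 23 → [10, 14, 15, 18, 22]
26 → extends → [10, 14, 15, 18, 22, 26]
30 → extends → [10, 14, 15, 18, 22, 26, 30]
34 → extends → [10, 14, 15, 18, 22, 26, 30, 34]
Length 8; one witness is 10, 14, 15, 19, 23, 26, 30, 34.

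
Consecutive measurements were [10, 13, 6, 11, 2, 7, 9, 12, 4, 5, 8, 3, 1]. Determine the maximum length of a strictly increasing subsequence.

4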